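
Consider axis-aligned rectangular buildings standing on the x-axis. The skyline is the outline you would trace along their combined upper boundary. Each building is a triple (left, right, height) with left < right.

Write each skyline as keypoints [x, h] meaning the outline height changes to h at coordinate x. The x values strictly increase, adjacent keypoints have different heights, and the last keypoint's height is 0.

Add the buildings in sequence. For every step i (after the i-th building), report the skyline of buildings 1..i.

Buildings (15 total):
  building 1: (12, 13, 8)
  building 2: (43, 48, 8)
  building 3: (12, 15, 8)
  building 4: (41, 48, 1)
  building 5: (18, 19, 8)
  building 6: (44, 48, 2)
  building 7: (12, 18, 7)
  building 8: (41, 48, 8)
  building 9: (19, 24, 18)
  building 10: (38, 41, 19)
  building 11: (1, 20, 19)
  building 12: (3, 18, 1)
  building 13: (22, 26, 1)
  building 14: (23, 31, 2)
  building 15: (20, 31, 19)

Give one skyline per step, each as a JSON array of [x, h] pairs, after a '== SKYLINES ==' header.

== SKYLINES ==
[[12,8],[13,0]]
[[12,8],[13,0],[43,8],[48,0]]
[[12,8],[15,0],[43,8],[48,0]]
[[12,8],[15,0],[41,1],[43,8],[48,0]]
[[12,8],[15,0],[18,8],[19,0],[41,1],[43,8],[48,0]]
[[12,8],[15,0],[18,8],[19,0],[41,1],[43,8],[48,0]]
[[12,8],[15,7],[18,8],[19,0],[41,1],[43,8],[48,0]]
[[12,8],[15,7],[18,8],[19,0],[41,8],[48,0]]
[[12,8],[15,7],[18,8],[19,18],[24,0],[41,8],[48,0]]
[[12,8],[15,7],[18,8],[19,18],[24,0],[38,19],[41,8],[48,0]]
[[1,19],[20,18],[24,0],[38,19],[41,8],[48,0]]
[[1,19],[20,18],[24,0],[38,19],[41,8],[48,0]]
[[1,19],[20,18],[24,1],[26,0],[38,19],[41,8],[48,0]]
[[1,19],[20,18],[24,2],[31,0],[38,19],[41,8],[48,0]]
[[1,19],[31,0],[38,19],[41,8],[48,0]]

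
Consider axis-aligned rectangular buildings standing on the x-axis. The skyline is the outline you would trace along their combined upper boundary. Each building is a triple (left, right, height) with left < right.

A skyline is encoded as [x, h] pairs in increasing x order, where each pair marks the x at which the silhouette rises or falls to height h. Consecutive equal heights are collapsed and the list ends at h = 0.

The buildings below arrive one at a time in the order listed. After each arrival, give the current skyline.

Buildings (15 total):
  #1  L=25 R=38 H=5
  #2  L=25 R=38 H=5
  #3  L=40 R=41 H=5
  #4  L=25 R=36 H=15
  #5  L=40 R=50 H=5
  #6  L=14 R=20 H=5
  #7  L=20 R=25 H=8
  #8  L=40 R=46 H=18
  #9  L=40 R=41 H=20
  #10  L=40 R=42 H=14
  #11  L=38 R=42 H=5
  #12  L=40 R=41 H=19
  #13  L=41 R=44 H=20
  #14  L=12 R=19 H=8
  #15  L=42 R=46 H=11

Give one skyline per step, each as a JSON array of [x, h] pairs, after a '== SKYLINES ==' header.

== SKYLINES ==
[[25,5],[38,0]]
[[25,5],[38,0]]
[[25,5],[38,0],[40,5],[41,0]]
[[25,15],[36,5],[38,0],[40,5],[41,0]]
[[25,15],[36,5],[38,0],[40,5],[50,0]]
[[14,5],[20,0],[25,15],[36,5],[38,0],[40,5],[50,0]]
[[14,5],[20,8],[25,15],[36,5],[38,0],[40,5],[50,0]]
[[14,5],[20,8],[25,15],[36,5],[38,0],[40,18],[46,5],[50,0]]
[[14,5],[20,8],[25,15],[36,5],[38,0],[40,20],[41,18],[46,5],[50,0]]
[[14,5],[20,8],[25,15],[36,5],[38,0],[40,20],[41,18],[46,5],[50,0]]
[[14,5],[20,8],[25,15],[36,5],[40,20],[41,18],[46,5],[50,0]]
[[14,5],[20,8],[25,15],[36,5],[40,20],[41,18],[46,5],[50,0]]
[[14,5],[20,8],[25,15],[36,5],[40,20],[44,18],[46,5],[50,0]]
[[12,8],[19,5],[20,8],[25,15],[36,5],[40,20],[44,18],[46,5],[50,0]]
[[12,8],[19,5],[20,8],[25,15],[36,5],[40,20],[44,18],[46,5],[50,0]]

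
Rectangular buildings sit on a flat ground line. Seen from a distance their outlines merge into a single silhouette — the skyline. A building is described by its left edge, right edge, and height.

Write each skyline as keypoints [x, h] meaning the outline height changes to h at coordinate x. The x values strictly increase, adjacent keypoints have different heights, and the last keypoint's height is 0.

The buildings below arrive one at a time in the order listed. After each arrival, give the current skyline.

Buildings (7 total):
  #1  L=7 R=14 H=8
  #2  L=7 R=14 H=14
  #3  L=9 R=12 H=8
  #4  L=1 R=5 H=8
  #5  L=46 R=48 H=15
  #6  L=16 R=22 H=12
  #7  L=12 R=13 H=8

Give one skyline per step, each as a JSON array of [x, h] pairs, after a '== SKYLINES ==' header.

== SKYLINES ==
[[7,8],[14,0]]
[[7,14],[14,0]]
[[7,14],[14,0]]
[[1,8],[5,0],[7,14],[14,0]]
[[1,8],[5,0],[7,14],[14,0],[46,15],[48,0]]
[[1,8],[5,0],[7,14],[14,0],[16,12],[22,0],[46,15],[48,0]]
[[1,8],[5,0],[7,14],[14,0],[16,12],[22,0],[46,15],[48,0]]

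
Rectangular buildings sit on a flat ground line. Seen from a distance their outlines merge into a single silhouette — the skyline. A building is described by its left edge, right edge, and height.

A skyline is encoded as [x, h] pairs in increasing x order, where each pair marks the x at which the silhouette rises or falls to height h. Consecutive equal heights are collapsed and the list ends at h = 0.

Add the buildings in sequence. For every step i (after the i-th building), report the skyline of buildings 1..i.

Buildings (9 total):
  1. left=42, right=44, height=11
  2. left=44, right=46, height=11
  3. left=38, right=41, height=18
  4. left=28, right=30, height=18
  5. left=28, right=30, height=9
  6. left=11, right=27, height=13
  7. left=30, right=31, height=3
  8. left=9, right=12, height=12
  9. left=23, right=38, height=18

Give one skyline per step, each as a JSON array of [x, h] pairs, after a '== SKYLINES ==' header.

== SKYLINES ==
[[42,11],[44,0]]
[[42,11],[46,0]]
[[38,18],[41,0],[42,11],[46,0]]
[[28,18],[30,0],[38,18],[41,0],[42,11],[46,0]]
[[28,18],[30,0],[38,18],[41,0],[42,11],[46,0]]
[[11,13],[27,0],[28,18],[30,0],[38,18],[41,0],[42,11],[46,0]]
[[11,13],[27,0],[28,18],[30,3],[31,0],[38,18],[41,0],[42,11],[46,0]]
[[9,12],[11,13],[27,0],[28,18],[30,3],[31,0],[38,18],[41,0],[42,11],[46,0]]
[[9,12],[11,13],[23,18],[41,0],[42,11],[46,0]]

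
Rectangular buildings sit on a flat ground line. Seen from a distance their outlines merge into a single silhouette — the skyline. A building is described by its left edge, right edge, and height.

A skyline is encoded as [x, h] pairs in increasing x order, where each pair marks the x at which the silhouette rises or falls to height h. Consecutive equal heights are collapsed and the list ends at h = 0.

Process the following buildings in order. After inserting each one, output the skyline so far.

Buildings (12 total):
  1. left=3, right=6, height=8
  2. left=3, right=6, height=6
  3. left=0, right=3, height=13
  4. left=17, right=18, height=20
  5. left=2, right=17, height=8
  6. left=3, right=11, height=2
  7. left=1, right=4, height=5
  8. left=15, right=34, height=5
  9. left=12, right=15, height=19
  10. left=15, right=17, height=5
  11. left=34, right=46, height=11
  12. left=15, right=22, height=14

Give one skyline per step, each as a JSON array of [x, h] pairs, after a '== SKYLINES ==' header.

== SKYLINES ==
[[3,8],[6,0]]
[[3,8],[6,0]]
[[0,13],[3,8],[6,0]]
[[0,13],[3,8],[6,0],[17,20],[18,0]]
[[0,13],[3,8],[17,20],[18,0]]
[[0,13],[3,8],[17,20],[18,0]]
[[0,13],[3,8],[17,20],[18,0]]
[[0,13],[3,8],[17,20],[18,5],[34,0]]
[[0,13],[3,8],[12,19],[15,8],[17,20],[18,5],[34,0]]
[[0,13],[3,8],[12,19],[15,8],[17,20],[18,5],[34,0]]
[[0,13],[3,8],[12,19],[15,8],[17,20],[18,5],[34,11],[46,0]]
[[0,13],[3,8],[12,19],[15,14],[17,20],[18,14],[22,5],[34,11],[46,0]]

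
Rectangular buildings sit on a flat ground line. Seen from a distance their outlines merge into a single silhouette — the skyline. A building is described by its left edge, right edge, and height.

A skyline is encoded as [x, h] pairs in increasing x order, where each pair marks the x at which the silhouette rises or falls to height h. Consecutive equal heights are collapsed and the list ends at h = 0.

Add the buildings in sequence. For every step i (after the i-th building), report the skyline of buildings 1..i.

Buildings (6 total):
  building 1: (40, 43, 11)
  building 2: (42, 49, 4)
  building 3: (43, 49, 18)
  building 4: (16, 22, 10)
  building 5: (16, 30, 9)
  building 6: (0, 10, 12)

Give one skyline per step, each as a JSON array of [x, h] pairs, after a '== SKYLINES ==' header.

== SKYLINES ==
[[40,11],[43,0]]
[[40,11],[43,4],[49,0]]
[[40,11],[43,18],[49,0]]
[[16,10],[22,0],[40,11],[43,18],[49,0]]
[[16,10],[22,9],[30,0],[40,11],[43,18],[49,0]]
[[0,12],[10,0],[16,10],[22,9],[30,0],[40,11],[43,18],[49,0]]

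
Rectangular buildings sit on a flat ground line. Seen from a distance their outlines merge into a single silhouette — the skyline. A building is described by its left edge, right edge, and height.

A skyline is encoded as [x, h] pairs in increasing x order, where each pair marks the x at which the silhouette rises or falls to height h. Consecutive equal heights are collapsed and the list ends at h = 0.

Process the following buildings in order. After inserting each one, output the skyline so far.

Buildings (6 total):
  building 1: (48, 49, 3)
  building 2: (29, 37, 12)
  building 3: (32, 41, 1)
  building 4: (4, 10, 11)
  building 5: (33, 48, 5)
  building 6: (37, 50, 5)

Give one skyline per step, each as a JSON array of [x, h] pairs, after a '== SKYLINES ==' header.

== SKYLINES ==
[[48,3],[49,0]]
[[29,12],[37,0],[48,3],[49,0]]
[[29,12],[37,1],[41,0],[48,3],[49,0]]
[[4,11],[10,0],[29,12],[37,1],[41,0],[48,3],[49,0]]
[[4,11],[10,0],[29,12],[37,5],[48,3],[49,0]]
[[4,11],[10,0],[29,12],[37,5],[50,0]]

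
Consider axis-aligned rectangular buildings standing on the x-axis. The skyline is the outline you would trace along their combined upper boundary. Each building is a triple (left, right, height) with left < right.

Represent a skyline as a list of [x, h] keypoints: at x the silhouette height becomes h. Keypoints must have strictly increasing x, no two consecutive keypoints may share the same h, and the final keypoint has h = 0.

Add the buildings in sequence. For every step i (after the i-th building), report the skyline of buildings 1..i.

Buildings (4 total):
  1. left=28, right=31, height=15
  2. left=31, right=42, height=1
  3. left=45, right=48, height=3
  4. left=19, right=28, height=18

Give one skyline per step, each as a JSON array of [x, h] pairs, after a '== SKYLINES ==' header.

== SKYLINES ==
[[28,15],[31,0]]
[[28,15],[31,1],[42,0]]
[[28,15],[31,1],[42,0],[45,3],[48,0]]
[[19,18],[28,15],[31,1],[42,0],[45,3],[48,0]]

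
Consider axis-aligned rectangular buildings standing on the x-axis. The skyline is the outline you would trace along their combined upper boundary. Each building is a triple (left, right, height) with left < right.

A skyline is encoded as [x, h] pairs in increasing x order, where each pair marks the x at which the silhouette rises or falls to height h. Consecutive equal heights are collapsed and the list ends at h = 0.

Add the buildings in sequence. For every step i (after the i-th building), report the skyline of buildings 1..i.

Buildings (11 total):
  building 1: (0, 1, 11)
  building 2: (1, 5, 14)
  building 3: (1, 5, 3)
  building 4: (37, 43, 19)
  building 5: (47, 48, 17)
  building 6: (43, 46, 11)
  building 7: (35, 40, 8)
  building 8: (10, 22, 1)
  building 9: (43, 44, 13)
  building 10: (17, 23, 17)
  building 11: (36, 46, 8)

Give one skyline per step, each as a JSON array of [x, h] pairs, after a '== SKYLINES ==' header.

== SKYLINES ==
[[0,11],[1,0]]
[[0,11],[1,14],[5,0]]
[[0,11],[1,14],[5,0]]
[[0,11],[1,14],[5,0],[37,19],[43,0]]
[[0,11],[1,14],[5,0],[37,19],[43,0],[47,17],[48,0]]
[[0,11],[1,14],[5,0],[37,19],[43,11],[46,0],[47,17],[48,0]]
[[0,11],[1,14],[5,0],[35,8],[37,19],[43,11],[46,0],[47,17],[48,0]]
[[0,11],[1,14],[5,0],[10,1],[22,0],[35,8],[37,19],[43,11],[46,0],[47,17],[48,0]]
[[0,11],[1,14],[5,0],[10,1],[22,0],[35,8],[37,19],[43,13],[44,11],[46,0],[47,17],[48,0]]
[[0,11],[1,14],[5,0],[10,1],[17,17],[23,0],[35,8],[37,19],[43,13],[44,11],[46,0],[47,17],[48,0]]
[[0,11],[1,14],[5,0],[10,1],[17,17],[23,0],[35,8],[37,19],[43,13],[44,11],[46,0],[47,17],[48,0]]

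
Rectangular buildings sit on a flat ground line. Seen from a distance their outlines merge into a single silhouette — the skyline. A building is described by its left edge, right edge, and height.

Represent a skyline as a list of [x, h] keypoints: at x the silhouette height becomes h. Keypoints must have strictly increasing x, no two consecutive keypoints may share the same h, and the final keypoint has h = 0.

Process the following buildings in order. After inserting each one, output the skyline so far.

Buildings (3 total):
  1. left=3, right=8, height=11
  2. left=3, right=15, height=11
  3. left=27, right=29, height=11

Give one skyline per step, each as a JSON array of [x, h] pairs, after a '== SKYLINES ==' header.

== SKYLINES ==
[[3,11],[8,0]]
[[3,11],[15,0]]
[[3,11],[15,0],[27,11],[29,0]]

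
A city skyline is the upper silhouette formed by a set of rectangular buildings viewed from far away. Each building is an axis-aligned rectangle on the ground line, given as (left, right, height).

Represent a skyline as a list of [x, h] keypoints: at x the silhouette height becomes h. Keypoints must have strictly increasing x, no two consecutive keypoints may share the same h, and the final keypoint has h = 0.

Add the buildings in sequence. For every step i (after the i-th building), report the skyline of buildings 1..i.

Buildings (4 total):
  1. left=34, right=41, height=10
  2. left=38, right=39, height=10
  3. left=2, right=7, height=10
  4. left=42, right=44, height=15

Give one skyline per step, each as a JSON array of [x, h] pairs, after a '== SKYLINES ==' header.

== SKYLINES ==
[[34,10],[41,0]]
[[34,10],[41,0]]
[[2,10],[7,0],[34,10],[41,0]]
[[2,10],[7,0],[34,10],[41,0],[42,15],[44,0]]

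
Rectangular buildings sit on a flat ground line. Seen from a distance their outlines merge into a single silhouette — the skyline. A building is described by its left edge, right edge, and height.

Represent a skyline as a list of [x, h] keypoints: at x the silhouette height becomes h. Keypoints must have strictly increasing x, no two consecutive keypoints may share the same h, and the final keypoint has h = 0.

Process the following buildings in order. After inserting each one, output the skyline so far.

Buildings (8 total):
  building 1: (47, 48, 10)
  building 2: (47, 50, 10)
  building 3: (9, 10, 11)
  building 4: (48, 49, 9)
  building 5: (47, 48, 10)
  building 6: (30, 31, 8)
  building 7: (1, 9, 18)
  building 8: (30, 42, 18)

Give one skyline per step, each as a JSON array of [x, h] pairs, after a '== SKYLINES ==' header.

== SKYLINES ==
[[47,10],[48,0]]
[[47,10],[50,0]]
[[9,11],[10,0],[47,10],[50,0]]
[[9,11],[10,0],[47,10],[50,0]]
[[9,11],[10,0],[47,10],[50,0]]
[[9,11],[10,0],[30,8],[31,0],[47,10],[50,0]]
[[1,18],[9,11],[10,0],[30,8],[31,0],[47,10],[50,0]]
[[1,18],[9,11],[10,0],[30,18],[42,0],[47,10],[50,0]]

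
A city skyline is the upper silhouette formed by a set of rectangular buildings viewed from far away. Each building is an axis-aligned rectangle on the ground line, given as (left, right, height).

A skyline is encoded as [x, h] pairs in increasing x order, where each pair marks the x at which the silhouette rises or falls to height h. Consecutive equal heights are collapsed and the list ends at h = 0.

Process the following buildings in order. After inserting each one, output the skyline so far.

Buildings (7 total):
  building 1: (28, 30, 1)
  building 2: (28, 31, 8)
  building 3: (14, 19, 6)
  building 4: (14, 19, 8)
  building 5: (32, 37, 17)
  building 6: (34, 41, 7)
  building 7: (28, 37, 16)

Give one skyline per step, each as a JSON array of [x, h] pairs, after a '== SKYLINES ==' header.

== SKYLINES ==
[[28,1],[30,0]]
[[28,8],[31,0]]
[[14,6],[19,0],[28,8],[31,0]]
[[14,8],[19,0],[28,8],[31,0]]
[[14,8],[19,0],[28,8],[31,0],[32,17],[37,0]]
[[14,8],[19,0],[28,8],[31,0],[32,17],[37,7],[41,0]]
[[14,8],[19,0],[28,16],[32,17],[37,7],[41,0]]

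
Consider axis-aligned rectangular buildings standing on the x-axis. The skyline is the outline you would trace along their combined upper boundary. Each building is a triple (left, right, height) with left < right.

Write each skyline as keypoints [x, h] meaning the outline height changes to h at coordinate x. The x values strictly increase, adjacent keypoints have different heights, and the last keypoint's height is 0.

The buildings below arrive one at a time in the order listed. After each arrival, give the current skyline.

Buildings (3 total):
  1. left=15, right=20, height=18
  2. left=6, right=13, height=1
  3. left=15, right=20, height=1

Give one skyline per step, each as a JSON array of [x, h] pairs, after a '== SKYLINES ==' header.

== SKYLINES ==
[[15,18],[20,0]]
[[6,1],[13,0],[15,18],[20,0]]
[[6,1],[13,0],[15,18],[20,0]]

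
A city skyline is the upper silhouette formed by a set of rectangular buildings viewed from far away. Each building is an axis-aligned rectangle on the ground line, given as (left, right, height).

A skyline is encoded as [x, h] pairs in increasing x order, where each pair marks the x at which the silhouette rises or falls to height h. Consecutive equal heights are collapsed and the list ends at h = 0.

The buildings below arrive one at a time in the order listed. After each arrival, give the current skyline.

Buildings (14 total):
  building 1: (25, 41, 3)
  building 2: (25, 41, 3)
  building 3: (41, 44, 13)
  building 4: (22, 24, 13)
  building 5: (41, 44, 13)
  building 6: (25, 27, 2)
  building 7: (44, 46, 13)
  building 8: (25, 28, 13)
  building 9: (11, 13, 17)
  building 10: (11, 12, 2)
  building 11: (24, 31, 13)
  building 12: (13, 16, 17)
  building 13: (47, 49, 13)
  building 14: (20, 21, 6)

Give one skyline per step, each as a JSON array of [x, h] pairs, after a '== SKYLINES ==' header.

== SKYLINES ==
[[25,3],[41,0]]
[[25,3],[41,0]]
[[25,3],[41,13],[44,0]]
[[22,13],[24,0],[25,3],[41,13],[44,0]]
[[22,13],[24,0],[25,3],[41,13],[44,0]]
[[22,13],[24,0],[25,3],[41,13],[44,0]]
[[22,13],[24,0],[25,3],[41,13],[46,0]]
[[22,13],[24,0],[25,13],[28,3],[41,13],[46,0]]
[[11,17],[13,0],[22,13],[24,0],[25,13],[28,3],[41,13],[46,0]]
[[11,17],[13,0],[22,13],[24,0],[25,13],[28,3],[41,13],[46,0]]
[[11,17],[13,0],[22,13],[31,3],[41,13],[46,0]]
[[11,17],[16,0],[22,13],[31,3],[41,13],[46,0]]
[[11,17],[16,0],[22,13],[31,3],[41,13],[46,0],[47,13],[49,0]]
[[11,17],[16,0],[20,6],[21,0],[22,13],[31,3],[41,13],[46,0],[47,13],[49,0]]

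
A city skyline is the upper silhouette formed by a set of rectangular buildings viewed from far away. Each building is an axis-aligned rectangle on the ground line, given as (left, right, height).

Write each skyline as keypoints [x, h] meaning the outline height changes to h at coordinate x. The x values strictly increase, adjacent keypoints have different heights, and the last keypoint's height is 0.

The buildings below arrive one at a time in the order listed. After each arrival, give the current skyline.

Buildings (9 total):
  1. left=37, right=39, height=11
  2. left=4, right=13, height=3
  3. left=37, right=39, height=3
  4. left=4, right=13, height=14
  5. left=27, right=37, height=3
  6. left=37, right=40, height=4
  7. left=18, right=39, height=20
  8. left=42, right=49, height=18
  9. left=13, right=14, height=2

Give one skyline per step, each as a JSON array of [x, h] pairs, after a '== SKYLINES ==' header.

== SKYLINES ==
[[37,11],[39,0]]
[[4,3],[13,0],[37,11],[39,0]]
[[4,3],[13,0],[37,11],[39,0]]
[[4,14],[13,0],[37,11],[39,0]]
[[4,14],[13,0],[27,3],[37,11],[39,0]]
[[4,14],[13,0],[27,3],[37,11],[39,4],[40,0]]
[[4,14],[13,0],[18,20],[39,4],[40,0]]
[[4,14],[13,0],[18,20],[39,4],[40,0],[42,18],[49,0]]
[[4,14],[13,2],[14,0],[18,20],[39,4],[40,0],[42,18],[49,0]]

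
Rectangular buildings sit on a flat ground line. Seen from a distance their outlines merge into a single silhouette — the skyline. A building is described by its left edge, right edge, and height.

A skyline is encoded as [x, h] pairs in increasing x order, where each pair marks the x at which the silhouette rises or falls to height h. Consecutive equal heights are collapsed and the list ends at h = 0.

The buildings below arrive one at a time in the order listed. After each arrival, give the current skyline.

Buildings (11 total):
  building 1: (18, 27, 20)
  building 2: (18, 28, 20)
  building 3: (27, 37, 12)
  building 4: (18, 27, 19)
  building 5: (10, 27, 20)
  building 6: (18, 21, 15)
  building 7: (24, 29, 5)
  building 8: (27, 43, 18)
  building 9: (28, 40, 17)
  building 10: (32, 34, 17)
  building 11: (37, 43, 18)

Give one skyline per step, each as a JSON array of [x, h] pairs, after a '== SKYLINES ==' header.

== SKYLINES ==
[[18,20],[27,0]]
[[18,20],[28,0]]
[[18,20],[28,12],[37,0]]
[[18,20],[28,12],[37,0]]
[[10,20],[28,12],[37,0]]
[[10,20],[28,12],[37,0]]
[[10,20],[28,12],[37,0]]
[[10,20],[28,18],[43,0]]
[[10,20],[28,18],[43,0]]
[[10,20],[28,18],[43,0]]
[[10,20],[28,18],[43,0]]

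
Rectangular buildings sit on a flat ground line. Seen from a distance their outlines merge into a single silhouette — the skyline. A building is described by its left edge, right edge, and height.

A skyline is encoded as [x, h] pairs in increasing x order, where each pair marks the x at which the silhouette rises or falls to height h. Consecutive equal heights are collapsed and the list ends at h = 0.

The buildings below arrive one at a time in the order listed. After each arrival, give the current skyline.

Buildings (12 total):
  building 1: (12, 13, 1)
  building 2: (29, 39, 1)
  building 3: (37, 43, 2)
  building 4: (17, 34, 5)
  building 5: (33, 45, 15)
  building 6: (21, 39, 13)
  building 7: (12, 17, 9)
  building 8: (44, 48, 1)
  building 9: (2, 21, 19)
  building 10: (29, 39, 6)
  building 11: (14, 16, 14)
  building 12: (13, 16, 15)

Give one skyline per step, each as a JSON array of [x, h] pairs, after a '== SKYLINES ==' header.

== SKYLINES ==
[[12,1],[13,0]]
[[12,1],[13,0],[29,1],[39,0]]
[[12,1],[13,0],[29,1],[37,2],[43,0]]
[[12,1],[13,0],[17,5],[34,1],[37,2],[43,0]]
[[12,1],[13,0],[17,5],[33,15],[45,0]]
[[12,1],[13,0],[17,5],[21,13],[33,15],[45,0]]
[[12,9],[17,5],[21,13],[33,15],[45,0]]
[[12,9],[17,5],[21,13],[33,15],[45,1],[48,0]]
[[2,19],[21,13],[33,15],[45,1],[48,0]]
[[2,19],[21,13],[33,15],[45,1],[48,0]]
[[2,19],[21,13],[33,15],[45,1],[48,0]]
[[2,19],[21,13],[33,15],[45,1],[48,0]]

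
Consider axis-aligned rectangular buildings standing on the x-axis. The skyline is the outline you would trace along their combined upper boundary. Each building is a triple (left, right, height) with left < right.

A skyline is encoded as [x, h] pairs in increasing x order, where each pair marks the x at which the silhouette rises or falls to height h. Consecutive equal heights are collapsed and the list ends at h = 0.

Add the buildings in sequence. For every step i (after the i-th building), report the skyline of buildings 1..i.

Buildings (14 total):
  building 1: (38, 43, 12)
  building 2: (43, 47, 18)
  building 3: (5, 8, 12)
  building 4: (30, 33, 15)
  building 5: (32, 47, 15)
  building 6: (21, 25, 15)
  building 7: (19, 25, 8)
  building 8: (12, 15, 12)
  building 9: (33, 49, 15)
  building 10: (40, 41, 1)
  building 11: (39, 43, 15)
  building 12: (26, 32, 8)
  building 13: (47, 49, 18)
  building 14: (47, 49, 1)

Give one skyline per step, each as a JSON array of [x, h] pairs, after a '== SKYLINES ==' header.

== SKYLINES ==
[[38,12],[43,0]]
[[38,12],[43,18],[47,0]]
[[5,12],[8,0],[38,12],[43,18],[47,0]]
[[5,12],[8,0],[30,15],[33,0],[38,12],[43,18],[47,0]]
[[5,12],[8,0],[30,15],[43,18],[47,0]]
[[5,12],[8,0],[21,15],[25,0],[30,15],[43,18],[47,0]]
[[5,12],[8,0],[19,8],[21,15],[25,0],[30,15],[43,18],[47,0]]
[[5,12],[8,0],[12,12],[15,0],[19,8],[21,15],[25,0],[30,15],[43,18],[47,0]]
[[5,12],[8,0],[12,12],[15,0],[19,8],[21,15],[25,0],[30,15],[43,18],[47,15],[49,0]]
[[5,12],[8,0],[12,12],[15,0],[19,8],[21,15],[25,0],[30,15],[43,18],[47,15],[49,0]]
[[5,12],[8,0],[12,12],[15,0],[19,8],[21,15],[25,0],[30,15],[43,18],[47,15],[49,0]]
[[5,12],[8,0],[12,12],[15,0],[19,8],[21,15],[25,0],[26,8],[30,15],[43,18],[47,15],[49,0]]
[[5,12],[8,0],[12,12],[15,0],[19,8],[21,15],[25,0],[26,8],[30,15],[43,18],[49,0]]
[[5,12],[8,0],[12,12],[15,0],[19,8],[21,15],[25,0],[26,8],[30,15],[43,18],[49,0]]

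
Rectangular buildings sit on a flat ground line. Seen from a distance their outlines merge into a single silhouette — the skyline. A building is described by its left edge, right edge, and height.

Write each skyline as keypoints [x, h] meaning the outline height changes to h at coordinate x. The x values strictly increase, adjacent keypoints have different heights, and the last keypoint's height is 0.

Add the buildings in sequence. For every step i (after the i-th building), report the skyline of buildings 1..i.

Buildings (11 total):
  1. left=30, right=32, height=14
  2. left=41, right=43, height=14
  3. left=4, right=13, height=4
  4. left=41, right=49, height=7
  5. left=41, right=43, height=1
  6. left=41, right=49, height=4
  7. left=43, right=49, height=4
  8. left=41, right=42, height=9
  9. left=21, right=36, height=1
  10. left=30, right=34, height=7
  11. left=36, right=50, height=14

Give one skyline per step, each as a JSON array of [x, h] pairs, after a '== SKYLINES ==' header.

== SKYLINES ==
[[30,14],[32,0]]
[[30,14],[32,0],[41,14],[43,0]]
[[4,4],[13,0],[30,14],[32,0],[41,14],[43,0]]
[[4,4],[13,0],[30,14],[32,0],[41,14],[43,7],[49,0]]
[[4,4],[13,0],[30,14],[32,0],[41,14],[43,7],[49,0]]
[[4,4],[13,0],[30,14],[32,0],[41,14],[43,7],[49,0]]
[[4,4],[13,0],[30,14],[32,0],[41,14],[43,7],[49,0]]
[[4,4],[13,0],[30,14],[32,0],[41,14],[43,7],[49,0]]
[[4,4],[13,0],[21,1],[30,14],[32,1],[36,0],[41,14],[43,7],[49,0]]
[[4,4],[13,0],[21,1],[30,14],[32,7],[34,1],[36,0],[41,14],[43,7],[49,0]]
[[4,4],[13,0],[21,1],[30,14],[32,7],[34,1],[36,14],[50,0]]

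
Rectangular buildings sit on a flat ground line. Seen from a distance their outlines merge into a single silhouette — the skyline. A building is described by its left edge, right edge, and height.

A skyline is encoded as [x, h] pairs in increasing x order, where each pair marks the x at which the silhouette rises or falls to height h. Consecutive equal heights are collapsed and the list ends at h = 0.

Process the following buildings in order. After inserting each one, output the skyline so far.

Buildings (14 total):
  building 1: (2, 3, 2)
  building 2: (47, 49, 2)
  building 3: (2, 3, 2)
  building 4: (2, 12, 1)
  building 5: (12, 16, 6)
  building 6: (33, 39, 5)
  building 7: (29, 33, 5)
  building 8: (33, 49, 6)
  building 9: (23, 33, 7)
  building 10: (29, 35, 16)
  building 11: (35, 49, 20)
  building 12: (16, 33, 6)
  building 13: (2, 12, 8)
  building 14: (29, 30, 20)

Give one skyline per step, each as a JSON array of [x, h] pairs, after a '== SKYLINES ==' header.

== SKYLINES ==
[[2,2],[3,0]]
[[2,2],[3,0],[47,2],[49,0]]
[[2,2],[3,0],[47,2],[49,0]]
[[2,2],[3,1],[12,0],[47,2],[49,0]]
[[2,2],[3,1],[12,6],[16,0],[47,2],[49,0]]
[[2,2],[3,1],[12,6],[16,0],[33,5],[39,0],[47,2],[49,0]]
[[2,2],[3,1],[12,6],[16,0],[29,5],[39,0],[47,2],[49,0]]
[[2,2],[3,1],[12,6],[16,0],[29,5],[33,6],[49,0]]
[[2,2],[3,1],[12,6],[16,0],[23,7],[33,6],[49,0]]
[[2,2],[3,1],[12,6],[16,0],[23,7],[29,16],[35,6],[49,0]]
[[2,2],[3,1],[12,6],[16,0],[23,7],[29,16],[35,20],[49,0]]
[[2,2],[3,1],[12,6],[23,7],[29,16],[35,20],[49,0]]
[[2,8],[12,6],[23,7],[29,16],[35,20],[49,0]]
[[2,8],[12,6],[23,7],[29,20],[30,16],[35,20],[49,0]]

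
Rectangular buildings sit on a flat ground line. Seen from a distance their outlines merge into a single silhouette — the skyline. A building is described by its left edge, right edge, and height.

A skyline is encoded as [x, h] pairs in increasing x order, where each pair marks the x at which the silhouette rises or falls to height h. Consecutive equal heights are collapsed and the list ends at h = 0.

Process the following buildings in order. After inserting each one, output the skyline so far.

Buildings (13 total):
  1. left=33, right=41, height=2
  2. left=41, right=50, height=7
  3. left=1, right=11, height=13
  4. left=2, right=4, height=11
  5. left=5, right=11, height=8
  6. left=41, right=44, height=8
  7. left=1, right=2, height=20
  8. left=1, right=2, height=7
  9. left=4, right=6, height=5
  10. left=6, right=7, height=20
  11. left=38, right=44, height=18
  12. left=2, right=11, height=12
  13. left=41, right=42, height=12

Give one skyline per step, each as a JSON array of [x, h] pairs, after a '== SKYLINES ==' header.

== SKYLINES ==
[[33,2],[41,0]]
[[33,2],[41,7],[50,0]]
[[1,13],[11,0],[33,2],[41,7],[50,0]]
[[1,13],[11,0],[33,2],[41,7],[50,0]]
[[1,13],[11,0],[33,2],[41,7],[50,0]]
[[1,13],[11,0],[33,2],[41,8],[44,7],[50,0]]
[[1,20],[2,13],[11,0],[33,2],[41,8],[44,7],[50,0]]
[[1,20],[2,13],[11,0],[33,2],[41,8],[44,7],[50,0]]
[[1,20],[2,13],[11,0],[33,2],[41,8],[44,7],[50,0]]
[[1,20],[2,13],[6,20],[7,13],[11,0],[33,2],[41,8],[44,7],[50,0]]
[[1,20],[2,13],[6,20],[7,13],[11,0],[33,2],[38,18],[44,7],[50,0]]
[[1,20],[2,13],[6,20],[7,13],[11,0],[33,2],[38,18],[44,7],[50,0]]
[[1,20],[2,13],[6,20],[7,13],[11,0],[33,2],[38,18],[44,7],[50,0]]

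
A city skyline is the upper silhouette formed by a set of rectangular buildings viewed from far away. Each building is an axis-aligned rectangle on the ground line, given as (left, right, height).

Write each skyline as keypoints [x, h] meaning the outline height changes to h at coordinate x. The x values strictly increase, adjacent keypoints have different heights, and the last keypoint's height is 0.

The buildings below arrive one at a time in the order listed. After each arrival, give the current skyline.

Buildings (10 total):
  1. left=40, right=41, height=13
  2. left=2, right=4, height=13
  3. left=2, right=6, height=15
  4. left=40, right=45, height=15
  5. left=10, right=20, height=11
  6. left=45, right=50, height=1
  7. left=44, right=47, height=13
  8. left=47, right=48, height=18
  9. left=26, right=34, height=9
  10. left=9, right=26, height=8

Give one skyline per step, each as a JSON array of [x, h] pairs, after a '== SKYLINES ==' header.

== SKYLINES ==
[[40,13],[41,0]]
[[2,13],[4,0],[40,13],[41,0]]
[[2,15],[6,0],[40,13],[41,0]]
[[2,15],[6,0],[40,15],[45,0]]
[[2,15],[6,0],[10,11],[20,0],[40,15],[45,0]]
[[2,15],[6,0],[10,11],[20,0],[40,15],[45,1],[50,0]]
[[2,15],[6,0],[10,11],[20,0],[40,15],[45,13],[47,1],[50,0]]
[[2,15],[6,0],[10,11],[20,0],[40,15],[45,13],[47,18],[48,1],[50,0]]
[[2,15],[6,0],[10,11],[20,0],[26,9],[34,0],[40,15],[45,13],[47,18],[48,1],[50,0]]
[[2,15],[6,0],[9,8],[10,11],[20,8],[26,9],[34,0],[40,15],[45,13],[47,18],[48,1],[50,0]]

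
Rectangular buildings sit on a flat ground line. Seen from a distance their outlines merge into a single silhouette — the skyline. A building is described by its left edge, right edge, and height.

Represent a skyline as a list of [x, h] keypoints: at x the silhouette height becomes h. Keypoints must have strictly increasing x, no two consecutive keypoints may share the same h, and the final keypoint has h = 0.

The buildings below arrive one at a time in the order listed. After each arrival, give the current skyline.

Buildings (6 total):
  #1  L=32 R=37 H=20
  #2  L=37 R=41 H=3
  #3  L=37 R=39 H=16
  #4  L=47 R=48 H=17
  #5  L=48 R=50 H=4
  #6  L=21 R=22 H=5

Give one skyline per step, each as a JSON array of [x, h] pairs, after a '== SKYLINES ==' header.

== SKYLINES ==
[[32,20],[37,0]]
[[32,20],[37,3],[41,0]]
[[32,20],[37,16],[39,3],[41,0]]
[[32,20],[37,16],[39,3],[41,0],[47,17],[48,0]]
[[32,20],[37,16],[39,3],[41,0],[47,17],[48,4],[50,0]]
[[21,5],[22,0],[32,20],[37,16],[39,3],[41,0],[47,17],[48,4],[50,0]]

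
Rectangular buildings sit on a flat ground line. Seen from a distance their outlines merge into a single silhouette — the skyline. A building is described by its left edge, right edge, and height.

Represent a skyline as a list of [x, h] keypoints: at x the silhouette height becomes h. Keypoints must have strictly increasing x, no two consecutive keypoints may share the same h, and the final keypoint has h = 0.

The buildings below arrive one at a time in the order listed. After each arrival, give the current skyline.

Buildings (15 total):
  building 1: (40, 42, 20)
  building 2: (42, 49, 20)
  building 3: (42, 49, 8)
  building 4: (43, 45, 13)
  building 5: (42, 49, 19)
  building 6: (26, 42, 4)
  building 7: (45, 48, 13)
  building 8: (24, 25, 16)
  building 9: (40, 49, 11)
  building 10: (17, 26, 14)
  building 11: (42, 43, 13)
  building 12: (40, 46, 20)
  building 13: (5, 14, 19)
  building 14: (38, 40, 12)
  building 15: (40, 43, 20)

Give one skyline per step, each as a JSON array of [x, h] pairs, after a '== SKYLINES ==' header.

== SKYLINES ==
[[40,20],[42,0]]
[[40,20],[49,0]]
[[40,20],[49,0]]
[[40,20],[49,0]]
[[40,20],[49,0]]
[[26,4],[40,20],[49,0]]
[[26,4],[40,20],[49,0]]
[[24,16],[25,0],[26,4],[40,20],[49,0]]
[[24,16],[25,0],[26,4],[40,20],[49,0]]
[[17,14],[24,16],[25,14],[26,4],[40,20],[49,0]]
[[17,14],[24,16],[25,14],[26,4],[40,20],[49,0]]
[[17,14],[24,16],[25,14],[26,4],[40,20],[49,0]]
[[5,19],[14,0],[17,14],[24,16],[25,14],[26,4],[40,20],[49,0]]
[[5,19],[14,0],[17,14],[24,16],[25,14],[26,4],[38,12],[40,20],[49,0]]
[[5,19],[14,0],[17,14],[24,16],[25,14],[26,4],[38,12],[40,20],[49,0]]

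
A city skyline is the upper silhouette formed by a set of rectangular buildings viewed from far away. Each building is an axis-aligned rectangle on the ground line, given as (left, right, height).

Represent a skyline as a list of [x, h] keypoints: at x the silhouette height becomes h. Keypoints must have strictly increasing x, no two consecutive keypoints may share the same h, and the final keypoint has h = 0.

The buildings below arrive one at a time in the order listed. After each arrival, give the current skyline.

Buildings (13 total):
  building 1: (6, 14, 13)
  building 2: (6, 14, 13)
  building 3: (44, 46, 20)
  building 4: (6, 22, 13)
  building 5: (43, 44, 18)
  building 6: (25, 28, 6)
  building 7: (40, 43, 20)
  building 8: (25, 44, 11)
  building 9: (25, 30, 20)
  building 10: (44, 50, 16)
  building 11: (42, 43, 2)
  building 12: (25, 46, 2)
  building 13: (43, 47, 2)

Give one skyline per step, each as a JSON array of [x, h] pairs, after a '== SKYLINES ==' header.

== SKYLINES ==
[[6,13],[14,0]]
[[6,13],[14,0]]
[[6,13],[14,0],[44,20],[46,0]]
[[6,13],[22,0],[44,20],[46,0]]
[[6,13],[22,0],[43,18],[44,20],[46,0]]
[[6,13],[22,0],[25,6],[28,0],[43,18],[44,20],[46,0]]
[[6,13],[22,0],[25,6],[28,0],[40,20],[43,18],[44,20],[46,0]]
[[6,13],[22,0],[25,11],[40,20],[43,18],[44,20],[46,0]]
[[6,13],[22,0],[25,20],[30,11],[40,20],[43,18],[44,20],[46,0]]
[[6,13],[22,0],[25,20],[30,11],[40,20],[43,18],[44,20],[46,16],[50,0]]
[[6,13],[22,0],[25,20],[30,11],[40,20],[43,18],[44,20],[46,16],[50,0]]
[[6,13],[22,0],[25,20],[30,11],[40,20],[43,18],[44,20],[46,16],[50,0]]
[[6,13],[22,0],[25,20],[30,11],[40,20],[43,18],[44,20],[46,16],[50,0]]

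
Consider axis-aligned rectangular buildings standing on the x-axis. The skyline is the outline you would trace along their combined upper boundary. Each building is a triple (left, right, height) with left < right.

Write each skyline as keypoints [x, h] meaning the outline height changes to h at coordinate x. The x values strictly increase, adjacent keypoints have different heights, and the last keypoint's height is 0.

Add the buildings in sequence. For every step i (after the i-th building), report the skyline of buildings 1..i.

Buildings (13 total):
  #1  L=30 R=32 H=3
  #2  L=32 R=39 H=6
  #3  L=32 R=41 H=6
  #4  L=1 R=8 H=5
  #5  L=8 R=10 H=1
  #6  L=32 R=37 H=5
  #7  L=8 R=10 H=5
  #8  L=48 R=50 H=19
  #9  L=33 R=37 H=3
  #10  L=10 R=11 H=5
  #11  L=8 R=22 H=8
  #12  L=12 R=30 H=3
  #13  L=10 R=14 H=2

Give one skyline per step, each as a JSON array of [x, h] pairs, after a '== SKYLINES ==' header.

== SKYLINES ==
[[30,3],[32,0]]
[[30,3],[32,6],[39,0]]
[[30,3],[32,6],[41,0]]
[[1,5],[8,0],[30,3],[32,6],[41,0]]
[[1,5],[8,1],[10,0],[30,3],[32,6],[41,0]]
[[1,5],[8,1],[10,0],[30,3],[32,6],[41,0]]
[[1,5],[10,0],[30,3],[32,6],[41,0]]
[[1,5],[10,0],[30,3],[32,6],[41,0],[48,19],[50,0]]
[[1,5],[10,0],[30,3],[32,6],[41,0],[48,19],[50,0]]
[[1,5],[11,0],[30,3],[32,6],[41,0],[48,19],[50,0]]
[[1,5],[8,8],[22,0],[30,3],[32,6],[41,0],[48,19],[50,0]]
[[1,5],[8,8],[22,3],[32,6],[41,0],[48,19],[50,0]]
[[1,5],[8,8],[22,3],[32,6],[41,0],[48,19],[50,0]]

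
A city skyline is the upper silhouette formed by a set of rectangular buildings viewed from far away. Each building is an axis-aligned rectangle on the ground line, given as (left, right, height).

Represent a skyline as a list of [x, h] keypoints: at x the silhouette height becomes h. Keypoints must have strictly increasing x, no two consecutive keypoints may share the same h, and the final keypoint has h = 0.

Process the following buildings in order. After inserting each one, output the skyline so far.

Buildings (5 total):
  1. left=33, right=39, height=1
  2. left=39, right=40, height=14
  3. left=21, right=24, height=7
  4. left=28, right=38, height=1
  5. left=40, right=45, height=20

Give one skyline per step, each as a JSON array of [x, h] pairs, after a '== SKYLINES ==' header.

== SKYLINES ==
[[33,1],[39,0]]
[[33,1],[39,14],[40,0]]
[[21,7],[24,0],[33,1],[39,14],[40,0]]
[[21,7],[24,0],[28,1],[39,14],[40,0]]
[[21,7],[24,0],[28,1],[39,14],[40,20],[45,0]]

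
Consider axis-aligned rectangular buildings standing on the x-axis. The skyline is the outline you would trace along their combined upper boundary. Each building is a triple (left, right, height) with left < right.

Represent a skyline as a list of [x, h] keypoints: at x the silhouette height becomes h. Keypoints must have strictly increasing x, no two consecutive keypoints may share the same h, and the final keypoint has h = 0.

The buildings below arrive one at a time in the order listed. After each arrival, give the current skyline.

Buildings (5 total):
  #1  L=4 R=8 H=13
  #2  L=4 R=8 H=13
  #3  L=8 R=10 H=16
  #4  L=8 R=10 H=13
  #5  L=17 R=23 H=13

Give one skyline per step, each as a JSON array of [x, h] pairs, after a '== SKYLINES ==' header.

== SKYLINES ==
[[4,13],[8,0]]
[[4,13],[8,0]]
[[4,13],[8,16],[10,0]]
[[4,13],[8,16],[10,0]]
[[4,13],[8,16],[10,0],[17,13],[23,0]]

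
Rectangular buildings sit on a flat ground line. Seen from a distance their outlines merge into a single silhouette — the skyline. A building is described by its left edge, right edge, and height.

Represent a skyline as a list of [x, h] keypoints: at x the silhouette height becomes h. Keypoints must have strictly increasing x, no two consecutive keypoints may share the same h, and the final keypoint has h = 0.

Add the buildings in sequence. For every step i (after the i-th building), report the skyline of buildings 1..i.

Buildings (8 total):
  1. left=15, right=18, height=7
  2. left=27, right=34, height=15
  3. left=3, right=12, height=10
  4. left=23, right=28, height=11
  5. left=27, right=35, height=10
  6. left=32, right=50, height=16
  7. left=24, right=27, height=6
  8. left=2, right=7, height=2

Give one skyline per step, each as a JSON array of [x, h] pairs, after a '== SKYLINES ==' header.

== SKYLINES ==
[[15,7],[18,0]]
[[15,7],[18,0],[27,15],[34,0]]
[[3,10],[12,0],[15,7],[18,0],[27,15],[34,0]]
[[3,10],[12,0],[15,7],[18,0],[23,11],[27,15],[34,0]]
[[3,10],[12,0],[15,7],[18,0],[23,11],[27,15],[34,10],[35,0]]
[[3,10],[12,0],[15,7],[18,0],[23,11],[27,15],[32,16],[50,0]]
[[3,10],[12,0],[15,7],[18,0],[23,11],[27,15],[32,16],[50,0]]
[[2,2],[3,10],[12,0],[15,7],[18,0],[23,11],[27,15],[32,16],[50,0]]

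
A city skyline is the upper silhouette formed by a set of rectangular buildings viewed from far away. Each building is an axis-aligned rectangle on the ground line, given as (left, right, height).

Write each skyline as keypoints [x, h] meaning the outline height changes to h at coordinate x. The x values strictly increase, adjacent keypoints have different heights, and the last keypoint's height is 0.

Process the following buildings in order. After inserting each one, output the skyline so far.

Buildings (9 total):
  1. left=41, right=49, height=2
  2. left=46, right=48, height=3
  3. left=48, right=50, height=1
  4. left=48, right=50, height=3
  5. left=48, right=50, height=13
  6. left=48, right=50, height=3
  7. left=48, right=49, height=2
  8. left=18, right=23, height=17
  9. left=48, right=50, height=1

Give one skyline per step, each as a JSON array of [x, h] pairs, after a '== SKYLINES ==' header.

== SKYLINES ==
[[41,2],[49,0]]
[[41,2],[46,3],[48,2],[49,0]]
[[41,2],[46,3],[48,2],[49,1],[50,0]]
[[41,2],[46,3],[50,0]]
[[41,2],[46,3],[48,13],[50,0]]
[[41,2],[46,3],[48,13],[50,0]]
[[41,2],[46,3],[48,13],[50,0]]
[[18,17],[23,0],[41,2],[46,3],[48,13],[50,0]]
[[18,17],[23,0],[41,2],[46,3],[48,13],[50,0]]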